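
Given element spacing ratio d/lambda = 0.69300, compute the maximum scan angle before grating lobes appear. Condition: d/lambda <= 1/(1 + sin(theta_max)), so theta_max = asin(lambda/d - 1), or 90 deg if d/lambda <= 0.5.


lambda/d - 1 = 1/0.69300 - 1 = 0.4430014
theta_max = asin(0.4430014) = 26.30 deg

26.30 deg


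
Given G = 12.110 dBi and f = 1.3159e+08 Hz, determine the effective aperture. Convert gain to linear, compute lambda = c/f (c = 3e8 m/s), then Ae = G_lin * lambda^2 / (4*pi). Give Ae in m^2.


lambda = c / f = 3.0000e+08 / 1.3159e+08 = 2.279808 m
G_linear = 10^(12.110/10) = 16.25549
Ae = G_linear * lambda^2 / (4*pi) = 16.25549 * 2.279808^2 / (4*pi) = 6.723 m^2

6.723 m^2


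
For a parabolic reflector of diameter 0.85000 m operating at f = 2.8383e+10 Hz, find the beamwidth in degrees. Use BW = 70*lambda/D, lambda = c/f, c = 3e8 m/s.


lambda = c / f = 3.0000e+08 / 2.8383e+10 = 0.01056971 m
BW = 70 * 0.01056971 / 0.85000 = 0.8704 deg

0.8704 deg


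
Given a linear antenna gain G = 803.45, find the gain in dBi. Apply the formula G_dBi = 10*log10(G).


G_dBi = 10 * log10(803.45) = 29.05 dBi

29.05 dBi


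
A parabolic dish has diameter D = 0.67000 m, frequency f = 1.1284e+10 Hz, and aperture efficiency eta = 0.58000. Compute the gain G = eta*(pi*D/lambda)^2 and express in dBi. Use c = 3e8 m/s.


lambda = c / f = 3.0000e+08 / 1.1284e+10 = 0.02658632 m
G_linear = 0.58000 * (pi * 0.67000 / 0.02658632)^2 = 3635.473
G_dBi = 10 * log10(3635.473) = 35.61 dBi

35.61 dBi


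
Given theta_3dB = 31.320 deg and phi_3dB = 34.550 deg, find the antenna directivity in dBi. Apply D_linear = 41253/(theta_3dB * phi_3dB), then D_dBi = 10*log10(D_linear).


D_linear = 41253 / (31.320 * 34.550) = 38.12288
D_dBi = 10 * log10(38.12288) = 15.81 dBi

15.81 dBi


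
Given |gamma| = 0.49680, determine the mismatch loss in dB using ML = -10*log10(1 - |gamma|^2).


ML = -10 * log10(1 - 0.49680^2) = -10 * log10(0.75318976) = 1.231 dB

1.231 dB


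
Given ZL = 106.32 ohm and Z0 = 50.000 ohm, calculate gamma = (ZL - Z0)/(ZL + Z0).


gamma = (106.32 - 50.000) / (106.32 + 50.000) = 0.3603

0.3603


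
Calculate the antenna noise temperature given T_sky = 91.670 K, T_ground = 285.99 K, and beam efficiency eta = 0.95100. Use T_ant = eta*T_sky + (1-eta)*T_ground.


T_ant = 0.95100 * 91.670 + (1 - 0.95100) * 285.99 = 101.2 K

101.2 K


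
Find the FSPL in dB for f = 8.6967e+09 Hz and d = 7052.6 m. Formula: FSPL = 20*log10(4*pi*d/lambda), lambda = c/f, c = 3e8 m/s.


lambda = c / f = 3.0000e+08 / 8.6967e+09 = 0.03449584 m
FSPL = 20 * log10(4*pi*7052.6/0.03449584) = 128.2 dB

128.2 dB


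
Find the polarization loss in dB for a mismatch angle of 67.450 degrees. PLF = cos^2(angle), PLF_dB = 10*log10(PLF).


PLF_linear = cos^2(67.450 deg) = 0.1470642
PLF_dB = 10 * log10(0.1470642) = -8.325 dB

-8.325 dB


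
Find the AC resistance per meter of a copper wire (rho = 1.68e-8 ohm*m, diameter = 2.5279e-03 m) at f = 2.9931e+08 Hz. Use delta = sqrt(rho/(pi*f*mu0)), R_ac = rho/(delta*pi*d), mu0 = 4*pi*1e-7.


delta = sqrt(1.68e-8 / (pi * 2.9931e+08 * 4*pi*1e-7)) = 3.770632e-06 m
R_ac = 1.68e-8 / (3.770632e-06 * pi * 2.5279e-03) = 0.5610 ohm/m

0.5610 ohm/m


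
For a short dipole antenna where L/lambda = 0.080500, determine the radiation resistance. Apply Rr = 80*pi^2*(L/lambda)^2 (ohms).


Rr = 80 * pi^2 * (0.080500)^2 = 80 * 9.869604 * 6.480250e-03 = 5.117 ohm

5.117 ohm


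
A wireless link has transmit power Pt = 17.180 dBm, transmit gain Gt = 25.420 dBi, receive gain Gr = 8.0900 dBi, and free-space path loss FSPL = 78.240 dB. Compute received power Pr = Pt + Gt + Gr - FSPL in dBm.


Pr = 17.180 + 25.420 + 8.0900 - 78.240 = -27.55 dBm

-27.55 dBm


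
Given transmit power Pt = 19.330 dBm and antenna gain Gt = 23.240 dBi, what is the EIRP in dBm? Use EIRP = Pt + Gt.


EIRP = Pt + Gt = 19.330 + 23.240 = 42.57 dBm

42.57 dBm


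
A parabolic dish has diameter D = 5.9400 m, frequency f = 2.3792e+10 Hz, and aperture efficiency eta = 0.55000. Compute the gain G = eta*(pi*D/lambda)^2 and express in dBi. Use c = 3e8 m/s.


lambda = c / f = 3.0000e+08 / 2.3792e+10 = 0.01260928 m
G_linear = 0.55000 * (pi * 5.9400 / 0.01260928)^2 = 1.204633e+06
G_dBi = 10 * log10(1.204633e+06) = 60.81 dBi

60.81 dBi


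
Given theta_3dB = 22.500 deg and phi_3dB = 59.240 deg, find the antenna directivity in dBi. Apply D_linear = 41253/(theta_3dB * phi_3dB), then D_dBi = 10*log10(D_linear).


D_linear = 41253 / (22.500 * 59.240) = 30.94981
D_dBi = 10 * log10(30.94981) = 14.91 dBi

14.91 dBi


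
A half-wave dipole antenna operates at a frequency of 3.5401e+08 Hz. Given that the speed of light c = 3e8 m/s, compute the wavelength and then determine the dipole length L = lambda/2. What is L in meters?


lambda = c / f = 3.0000e+08 / 3.5401e+08 = 0.8474337 m
L = lambda / 2 = 0.8474337 / 2 = 0.4237 m

0.4237 m


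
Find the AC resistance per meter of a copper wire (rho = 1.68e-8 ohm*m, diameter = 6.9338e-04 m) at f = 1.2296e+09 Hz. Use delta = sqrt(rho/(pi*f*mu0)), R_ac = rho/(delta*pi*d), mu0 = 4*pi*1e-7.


delta = sqrt(1.68e-8 / (pi * 1.2296e+09 * 4*pi*1e-7)) = 1.860342e-06 m
R_ac = 1.68e-8 / (1.860342e-06 * pi * 6.9338e-04) = 4.146 ohm/m

4.146 ohm/m


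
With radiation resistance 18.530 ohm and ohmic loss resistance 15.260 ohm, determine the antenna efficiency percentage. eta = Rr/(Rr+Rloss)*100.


eta = 18.530 / (18.530 + 15.260) * 100 = 54.84%

54.84%


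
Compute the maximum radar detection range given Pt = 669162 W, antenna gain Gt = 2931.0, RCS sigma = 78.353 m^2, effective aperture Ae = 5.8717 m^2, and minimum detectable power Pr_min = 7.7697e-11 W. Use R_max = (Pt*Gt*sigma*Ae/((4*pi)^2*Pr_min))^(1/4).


R^4 = 669162*2931.0*78.353*5.8717 / ((4*pi)^2 * 7.7697e-11) = 7.354321e+19
R_max = 7.354321e+19^0.25 = 92605 m

92605 m


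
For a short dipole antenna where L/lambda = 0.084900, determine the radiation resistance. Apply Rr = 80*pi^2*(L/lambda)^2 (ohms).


Rr = 80 * pi^2 * (0.084900)^2 = 80 * 9.869604 * 7.208010e-03 = 5.691 ohm

5.691 ohm


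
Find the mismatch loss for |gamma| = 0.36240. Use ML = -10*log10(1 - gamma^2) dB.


ML = -10 * log10(1 - 0.36240^2) = -10 * log10(0.86866624) = 0.6115 dB

0.6115 dB


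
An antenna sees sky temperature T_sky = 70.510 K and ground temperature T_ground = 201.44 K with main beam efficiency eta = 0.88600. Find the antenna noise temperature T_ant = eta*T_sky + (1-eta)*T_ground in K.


T_ant = 0.88600 * 70.510 + (1 - 0.88600) * 201.44 = 85.44 K

85.44 K


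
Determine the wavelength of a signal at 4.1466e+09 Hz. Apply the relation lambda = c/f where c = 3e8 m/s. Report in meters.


lambda = c / f = 3.0000e+08 / 4.1466e+09 = 0.07235 m

0.07235 m


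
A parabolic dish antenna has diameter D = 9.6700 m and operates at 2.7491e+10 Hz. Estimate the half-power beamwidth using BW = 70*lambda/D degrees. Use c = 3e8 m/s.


lambda = c / f = 3.0000e+08 / 2.7491e+10 = 0.01091266 m
BW = 70 * 0.01091266 / 9.6700 = 0.07900 deg

0.07900 deg


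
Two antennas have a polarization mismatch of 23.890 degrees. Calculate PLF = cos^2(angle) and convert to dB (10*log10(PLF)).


PLF_linear = cos^2(23.890 deg) = 0.8359896
PLF_dB = 10 * log10(0.8359896) = -0.7780 dB

-0.7780 dB


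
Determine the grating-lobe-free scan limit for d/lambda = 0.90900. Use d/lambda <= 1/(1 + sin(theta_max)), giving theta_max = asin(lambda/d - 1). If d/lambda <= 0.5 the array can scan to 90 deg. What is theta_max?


lambda/d - 1 = 1/0.90900 - 1 = 0.1001100
theta_max = asin(0.1001100) = 5.746 deg

5.746 deg


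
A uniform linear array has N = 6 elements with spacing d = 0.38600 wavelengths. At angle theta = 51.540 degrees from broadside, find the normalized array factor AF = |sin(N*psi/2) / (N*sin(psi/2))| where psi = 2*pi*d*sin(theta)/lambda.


psi = 2*pi*0.38600*sin(51.540 deg) = 1.899121 rad
AF = |sin(6*1.899121/2) / (6*sin(1.899121/2))| = 0.1133

0.1133


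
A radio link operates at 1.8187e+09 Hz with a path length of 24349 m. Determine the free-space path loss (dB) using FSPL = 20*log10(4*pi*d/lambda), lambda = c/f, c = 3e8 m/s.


lambda = c / f = 3.0000e+08 / 1.8187e+09 = 0.1649530 m
FSPL = 20 * log10(4*pi*24349/0.1649530) = 125.4 dB

125.4 dB


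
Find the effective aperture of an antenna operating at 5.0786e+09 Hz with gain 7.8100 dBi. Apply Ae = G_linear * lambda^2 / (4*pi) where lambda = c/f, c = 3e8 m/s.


lambda = c / f = 3.0000e+08 / 5.0786e+09 = 0.05907140 m
G_linear = 10^(7.8100/10) = 6.039486
Ae = G_linear * lambda^2 / (4*pi) = 6.039486 * 0.05907140^2 / (4*pi) = 1.677e-03 m^2

1.677e-03 m^2


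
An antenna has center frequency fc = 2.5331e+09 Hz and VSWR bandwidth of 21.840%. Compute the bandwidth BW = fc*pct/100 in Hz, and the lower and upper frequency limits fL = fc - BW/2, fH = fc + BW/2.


BW = 2.5331e+09 * 21.840/100 = 5.532290e+08 Hz
fL = 2.5331e+09 - 5.532290e+08/2 = 2.256e+09 Hz
fH = 2.5331e+09 + 5.532290e+08/2 = 2.810e+09 Hz

BW=5.532e+08 Hz, fL=2.256e+09 Hz, fH=2.810e+09 Hz


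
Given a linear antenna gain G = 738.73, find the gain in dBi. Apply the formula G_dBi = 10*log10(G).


G_dBi = 10 * log10(738.73) = 28.68 dBi

28.68 dBi


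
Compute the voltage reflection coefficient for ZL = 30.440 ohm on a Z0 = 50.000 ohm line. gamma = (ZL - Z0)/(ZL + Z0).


gamma = (30.440 - 50.000) / (30.440 + 50.000) = -0.2432

-0.2432


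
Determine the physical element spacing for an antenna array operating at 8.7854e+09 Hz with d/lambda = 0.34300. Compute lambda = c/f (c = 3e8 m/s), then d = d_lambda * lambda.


lambda = c / f = 3.0000e+08 / 8.7854e+09 = 0.03414756 m
d = 0.34300 * 0.03414756 = 0.01171 m

0.01171 m


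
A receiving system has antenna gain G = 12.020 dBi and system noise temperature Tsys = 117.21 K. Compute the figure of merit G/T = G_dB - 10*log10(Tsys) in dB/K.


G/T = 12.020 - 10*log10(117.21) = 12.020 - 20.68965 = -8.670 dB/K

-8.670 dB/K


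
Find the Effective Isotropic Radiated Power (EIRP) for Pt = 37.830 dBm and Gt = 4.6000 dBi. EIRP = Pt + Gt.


EIRP = Pt + Gt = 37.830 + 4.6000 = 42.43 dBm

42.43 dBm


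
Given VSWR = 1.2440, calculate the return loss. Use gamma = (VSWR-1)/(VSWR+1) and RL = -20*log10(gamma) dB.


gamma = (1.2440 - 1) / (1.2440 + 1) = 0.1087344
RL = -20 * log10(0.1087344) = 19.27 dB

19.27 dB


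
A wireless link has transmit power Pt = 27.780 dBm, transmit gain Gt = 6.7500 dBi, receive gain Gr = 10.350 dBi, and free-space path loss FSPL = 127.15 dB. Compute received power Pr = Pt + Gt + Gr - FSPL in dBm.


Pr = 27.780 + 6.7500 + 10.350 - 127.15 = -82.27 dBm

-82.27 dBm


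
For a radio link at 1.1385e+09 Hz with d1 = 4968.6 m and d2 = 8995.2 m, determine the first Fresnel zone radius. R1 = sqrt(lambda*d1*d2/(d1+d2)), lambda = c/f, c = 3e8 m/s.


lambda = c / f = 3.0000e+08 / 1.1385e+09 = 0.2635046 m
R1 = sqrt(0.2635046 * 4968.6 * 8995.2 / (4968.6 + 8995.2)) = 29.04 m

29.04 m


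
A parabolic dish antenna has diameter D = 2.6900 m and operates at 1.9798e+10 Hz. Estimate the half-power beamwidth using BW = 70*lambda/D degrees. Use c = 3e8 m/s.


lambda = c / f = 3.0000e+08 / 1.9798e+10 = 0.01515305 m
BW = 70 * 0.01515305 / 2.6900 = 0.3943 deg

0.3943 deg


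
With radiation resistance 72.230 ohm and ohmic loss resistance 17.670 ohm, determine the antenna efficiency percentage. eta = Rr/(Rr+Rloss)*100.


eta = 72.230 / (72.230 + 17.670) * 100 = 80.34%

80.34%


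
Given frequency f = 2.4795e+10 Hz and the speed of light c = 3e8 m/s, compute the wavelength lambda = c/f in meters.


lambda = c / f = 3.0000e+08 / 2.4795e+10 = 0.01210 m

0.01210 m


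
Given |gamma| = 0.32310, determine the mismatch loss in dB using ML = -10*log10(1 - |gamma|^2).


ML = -10 * log10(1 - 0.32310^2) = -10 * log10(0.89560639) = 0.4788 dB

0.4788 dB


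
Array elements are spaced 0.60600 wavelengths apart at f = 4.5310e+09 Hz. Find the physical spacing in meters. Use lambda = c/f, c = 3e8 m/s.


lambda = c / f = 3.0000e+08 / 4.5310e+09 = 0.06621055 m
d = 0.60600 * 0.06621055 = 0.04012 m

0.04012 m


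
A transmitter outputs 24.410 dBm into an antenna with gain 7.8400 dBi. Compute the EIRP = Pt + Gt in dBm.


EIRP = Pt + Gt = 24.410 + 7.8400 = 32.25 dBm

32.25 dBm


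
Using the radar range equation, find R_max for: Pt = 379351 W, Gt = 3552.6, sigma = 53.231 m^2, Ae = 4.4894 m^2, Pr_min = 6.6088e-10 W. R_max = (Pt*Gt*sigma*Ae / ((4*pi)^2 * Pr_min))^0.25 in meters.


R^4 = 379351*3552.6*53.231*4.4894 / ((4*pi)^2 * 6.6088e-10) = 3.086016e+18
R_max = 3.086016e+18^0.25 = 41913 m

41913 m


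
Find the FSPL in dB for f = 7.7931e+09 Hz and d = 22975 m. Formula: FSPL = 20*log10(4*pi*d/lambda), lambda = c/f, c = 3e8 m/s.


lambda = c / f = 3.0000e+08 / 7.7931e+09 = 0.03849559 m
FSPL = 20 * log10(4*pi*22975/0.03849559) = 137.5 dB

137.5 dB


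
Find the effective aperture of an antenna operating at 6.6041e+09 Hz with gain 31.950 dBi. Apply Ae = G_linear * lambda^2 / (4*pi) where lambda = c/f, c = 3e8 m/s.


lambda = c / f = 3.0000e+08 / 6.6041e+09 = 0.04542633 m
G_linear = 10^(31.950/10) = 1566.751
Ae = G_linear * lambda^2 / (4*pi) = 1566.751 * 0.04542633^2 / (4*pi) = 0.2573 m^2

0.2573 m^2


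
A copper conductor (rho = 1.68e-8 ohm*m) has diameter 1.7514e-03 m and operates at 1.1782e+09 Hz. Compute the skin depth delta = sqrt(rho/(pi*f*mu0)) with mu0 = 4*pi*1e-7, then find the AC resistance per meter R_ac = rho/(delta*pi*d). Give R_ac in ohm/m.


delta = sqrt(1.68e-8 / (pi * 1.1782e+09 * 4*pi*1e-7)) = 1.900489e-06 m
R_ac = 1.68e-8 / (1.900489e-06 * pi * 1.7514e-03) = 1.607 ohm/m

1.607 ohm/m


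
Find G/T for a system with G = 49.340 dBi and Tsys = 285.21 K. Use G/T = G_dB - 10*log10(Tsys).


G/T = 49.340 - 10*log10(285.21) = 49.340 - 24.55165 = 24.79 dB/K

24.79 dB/K


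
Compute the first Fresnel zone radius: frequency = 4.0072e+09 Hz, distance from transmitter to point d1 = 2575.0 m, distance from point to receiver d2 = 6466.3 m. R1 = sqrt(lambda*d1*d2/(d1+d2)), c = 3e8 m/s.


lambda = c / f = 3.0000e+08 / 4.0072e+09 = 0.07486524 m
R1 = sqrt(0.07486524 * 2575.0 * 6466.3 / (2575.0 + 6466.3)) = 11.74 m

11.74 m


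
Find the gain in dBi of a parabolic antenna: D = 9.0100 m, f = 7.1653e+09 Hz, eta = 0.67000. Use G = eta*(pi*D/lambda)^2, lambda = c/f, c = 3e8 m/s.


lambda = c / f = 3.0000e+08 / 7.1653e+09 = 0.04186845 m
G_linear = 0.67000 * (pi * 9.0100 / 0.04186845)^2 = 306231.9
G_dBi = 10 * log10(306231.9) = 54.86 dBi

54.86 dBi


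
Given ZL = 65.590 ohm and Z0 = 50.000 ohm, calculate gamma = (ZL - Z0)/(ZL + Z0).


gamma = (65.590 - 50.000) / (65.590 + 50.000) = 0.1349

0.1349


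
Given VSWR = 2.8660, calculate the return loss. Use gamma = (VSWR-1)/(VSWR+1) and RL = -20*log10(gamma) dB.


gamma = (2.8660 - 1) / (2.8660 + 1) = 0.4826694
RL = -20 * log10(0.4826694) = 6.327 dB

6.327 dB


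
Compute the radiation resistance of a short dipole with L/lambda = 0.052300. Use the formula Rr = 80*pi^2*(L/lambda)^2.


Rr = 80 * pi^2 * (0.052300)^2 = 80 * 9.869604 * 2.735290e-03 = 2.160 ohm

2.160 ohm


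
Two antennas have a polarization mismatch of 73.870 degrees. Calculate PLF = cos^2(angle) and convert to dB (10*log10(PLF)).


PLF_linear = cos^2(73.870 deg) = 0.07718266
PLF_dB = 10 * log10(0.07718266) = -11.12 dB

-11.12 dB


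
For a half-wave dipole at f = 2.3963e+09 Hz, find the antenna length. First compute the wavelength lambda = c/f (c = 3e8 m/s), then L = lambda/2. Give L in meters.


lambda = c / f = 3.0000e+08 / 2.3963e+09 = 0.1251930 m
L = lambda / 2 = 0.1251930 / 2 = 0.06260 m

0.06260 m


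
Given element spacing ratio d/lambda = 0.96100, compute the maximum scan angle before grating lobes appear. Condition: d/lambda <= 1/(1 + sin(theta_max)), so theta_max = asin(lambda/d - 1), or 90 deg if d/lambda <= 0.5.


lambda/d - 1 = 1/0.96100 - 1 = 0.04058273
theta_max = asin(0.04058273) = 2.326 deg

2.326 deg


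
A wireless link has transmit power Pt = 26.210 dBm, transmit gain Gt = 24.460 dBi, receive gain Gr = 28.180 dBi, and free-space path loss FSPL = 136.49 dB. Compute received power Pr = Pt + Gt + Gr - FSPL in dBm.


Pr = 26.210 + 24.460 + 28.180 - 136.49 = -57.64 dBm

-57.64 dBm


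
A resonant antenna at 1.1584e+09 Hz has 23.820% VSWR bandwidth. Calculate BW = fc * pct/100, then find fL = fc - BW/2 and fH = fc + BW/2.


BW = 1.1584e+09 * 23.820/100 = 2.759309e+08 Hz
fL = 1.1584e+09 - 2.759309e+08/2 = 1.020e+09 Hz
fH = 1.1584e+09 + 2.759309e+08/2 = 1.296e+09 Hz

BW=2.759e+08 Hz, fL=1.020e+09 Hz, fH=1.296e+09 Hz


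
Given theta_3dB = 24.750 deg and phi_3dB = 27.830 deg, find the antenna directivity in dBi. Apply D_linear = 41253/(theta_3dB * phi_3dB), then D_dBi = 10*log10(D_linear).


D_linear = 41253 / (24.750 * 27.830) = 59.89177
D_dBi = 10 * log10(59.89177) = 17.77 dBi

17.77 dBi


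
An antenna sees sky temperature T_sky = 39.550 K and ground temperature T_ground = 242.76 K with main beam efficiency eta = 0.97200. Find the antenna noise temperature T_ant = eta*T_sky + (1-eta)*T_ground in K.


T_ant = 0.97200 * 39.550 + (1 - 0.97200) * 242.76 = 45.24 K

45.24 K


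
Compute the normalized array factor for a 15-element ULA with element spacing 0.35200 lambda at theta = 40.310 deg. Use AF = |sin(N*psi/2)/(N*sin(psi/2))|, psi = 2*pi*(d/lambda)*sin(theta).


psi = 2*pi*0.35200*sin(40.310 deg) = 1.430787 rad
AF = |sin(15*1.430787/2) / (15*sin(1.430787/2))| = 0.09810

0.09810


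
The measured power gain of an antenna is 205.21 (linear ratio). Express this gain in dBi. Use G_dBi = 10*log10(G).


G_dBi = 10 * log10(205.21) = 23.12 dBi

23.12 dBi


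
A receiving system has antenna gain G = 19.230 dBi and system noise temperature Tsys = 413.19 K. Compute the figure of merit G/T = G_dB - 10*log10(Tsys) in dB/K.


G/T = 19.230 - 10*log10(413.19) = 19.230 - 26.16150 = -6.931 dB/K

-6.931 dB/K


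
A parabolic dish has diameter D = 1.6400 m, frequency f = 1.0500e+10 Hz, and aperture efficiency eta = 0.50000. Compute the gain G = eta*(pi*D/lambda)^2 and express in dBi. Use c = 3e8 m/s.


lambda = c / f = 3.0000e+08 / 1.0500e+10 = 0.02857143 m
G_linear = 0.50000 * (pi * 1.6400 / 0.02857143)^2 = 16258.99
G_dBi = 10 * log10(16258.99) = 42.11 dBi

42.11 dBi


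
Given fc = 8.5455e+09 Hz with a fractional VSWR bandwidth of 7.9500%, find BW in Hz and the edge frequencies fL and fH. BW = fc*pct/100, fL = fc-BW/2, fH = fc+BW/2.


BW = 8.5455e+09 * 7.9500/100 = 6.793672e+08 Hz
fL = 8.5455e+09 - 6.793672e+08/2 = 8.206e+09 Hz
fH = 8.5455e+09 + 6.793672e+08/2 = 8.885e+09 Hz

BW=6.794e+08 Hz, fL=8.206e+09 Hz, fH=8.885e+09 Hz


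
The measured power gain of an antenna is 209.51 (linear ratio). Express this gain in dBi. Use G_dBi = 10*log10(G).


G_dBi = 10 * log10(209.51) = 23.21 dBi

23.21 dBi


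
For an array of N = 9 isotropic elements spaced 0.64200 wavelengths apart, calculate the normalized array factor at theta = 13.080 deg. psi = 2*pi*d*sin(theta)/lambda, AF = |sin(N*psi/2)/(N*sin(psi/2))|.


psi = 2*pi*0.64200*sin(13.080 deg) = 0.9128957 rad
AF = |sin(9*0.9128957/2) / (9*sin(0.9128957/2))| = 0.2074

0.2074


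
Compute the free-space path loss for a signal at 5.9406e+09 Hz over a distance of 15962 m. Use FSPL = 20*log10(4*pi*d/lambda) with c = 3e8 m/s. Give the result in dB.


lambda = c / f = 3.0000e+08 / 5.9406e+09 = 0.05049995 m
FSPL = 20 * log10(4*pi*15962/0.05049995) = 132.0 dB

132.0 dB


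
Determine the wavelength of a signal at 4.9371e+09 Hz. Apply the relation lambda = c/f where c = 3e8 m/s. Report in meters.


lambda = c / f = 3.0000e+08 / 4.9371e+09 = 0.06076 m

0.06076 m


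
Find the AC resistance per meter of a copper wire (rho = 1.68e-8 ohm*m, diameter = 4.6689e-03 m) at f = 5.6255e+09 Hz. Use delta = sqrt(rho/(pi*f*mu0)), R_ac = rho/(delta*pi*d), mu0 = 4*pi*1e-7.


delta = sqrt(1.68e-8 / (pi * 5.6255e+09 * 4*pi*1e-7)) = 8.697495e-07 m
R_ac = 1.68e-8 / (8.697495e-07 * pi * 4.6689e-03) = 1.317 ohm/m

1.317 ohm/m


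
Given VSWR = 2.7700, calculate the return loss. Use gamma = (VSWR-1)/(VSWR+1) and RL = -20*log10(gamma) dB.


gamma = (2.7700 - 1) / (2.7700 + 1) = 0.4694960
RL = -20 * log10(0.4694960) = 6.567 dB

6.567 dB


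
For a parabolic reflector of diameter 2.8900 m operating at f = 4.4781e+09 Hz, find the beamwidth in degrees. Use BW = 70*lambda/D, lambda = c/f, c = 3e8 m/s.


lambda = c / f = 3.0000e+08 / 4.4781e+09 = 0.06699270 m
BW = 70 * 0.06699270 / 2.8900 = 1.623 deg

1.623 deg


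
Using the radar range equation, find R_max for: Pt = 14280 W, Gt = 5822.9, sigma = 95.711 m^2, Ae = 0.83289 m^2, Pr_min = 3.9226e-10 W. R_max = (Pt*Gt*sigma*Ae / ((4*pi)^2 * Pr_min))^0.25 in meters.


R^4 = 14280*5822.9*95.711*0.83289 / ((4*pi)^2 * 3.9226e-10) = 1.070097e+17
R_max = 1.070097e+17^0.25 = 18087 m

18087 m


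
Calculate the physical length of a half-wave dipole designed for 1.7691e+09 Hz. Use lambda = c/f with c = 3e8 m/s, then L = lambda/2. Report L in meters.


lambda = c / f = 3.0000e+08 / 1.7691e+09 = 0.1695778 m
L = lambda / 2 = 0.1695778 / 2 = 0.08479 m

0.08479 m


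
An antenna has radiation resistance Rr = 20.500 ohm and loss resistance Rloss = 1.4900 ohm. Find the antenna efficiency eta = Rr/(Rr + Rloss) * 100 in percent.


eta = 20.500 / (20.500 + 1.4900) * 100 = 93.22%

93.22%


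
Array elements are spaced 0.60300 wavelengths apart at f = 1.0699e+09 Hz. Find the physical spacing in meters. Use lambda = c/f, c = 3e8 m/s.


lambda = c / f = 3.0000e+08 / 1.0699e+09 = 0.2804000 m
d = 0.60300 * 0.2804000 = 0.1691 m

0.1691 m


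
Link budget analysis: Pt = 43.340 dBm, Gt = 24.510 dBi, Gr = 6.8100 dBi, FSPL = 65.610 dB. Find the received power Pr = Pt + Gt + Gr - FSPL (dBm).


Pr = 43.340 + 24.510 + 6.8100 - 65.610 = 9.05 dBm

9.05 dBm


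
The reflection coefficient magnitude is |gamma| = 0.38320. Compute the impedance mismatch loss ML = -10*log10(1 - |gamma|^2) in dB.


ML = -10 * log10(1 - 0.38320^2) = -10 * log10(0.85315776) = 0.6897 dB

0.6897 dB


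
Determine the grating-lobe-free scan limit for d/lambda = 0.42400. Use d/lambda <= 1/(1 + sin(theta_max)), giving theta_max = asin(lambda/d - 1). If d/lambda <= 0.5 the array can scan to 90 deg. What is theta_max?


lambda/d - 1 = 1/0.42400 - 1 = 1.358491 >= 1
d/lambda <= 0.5, so the array can scan to endfire without grating lobes: theta_max = 90 deg

90 deg


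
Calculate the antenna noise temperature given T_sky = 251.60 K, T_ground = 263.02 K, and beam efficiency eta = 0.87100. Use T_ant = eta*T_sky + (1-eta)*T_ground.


T_ant = 0.87100 * 251.60 + (1 - 0.87100) * 263.02 = 253.1 K

253.1 K


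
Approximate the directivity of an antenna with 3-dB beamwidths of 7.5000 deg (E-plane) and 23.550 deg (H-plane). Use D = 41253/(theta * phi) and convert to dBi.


D_linear = 41253 / (7.5000 * 23.550) = 233.5626
D_dBi = 10 * log10(233.5626) = 23.68 dBi

23.68 dBi


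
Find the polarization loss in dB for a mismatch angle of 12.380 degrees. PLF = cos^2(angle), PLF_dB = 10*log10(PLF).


PLF_linear = cos^2(12.380 deg) = 0.9540350
PLF_dB = 10 * log10(0.9540350) = -0.2044 dB

-0.2044 dB


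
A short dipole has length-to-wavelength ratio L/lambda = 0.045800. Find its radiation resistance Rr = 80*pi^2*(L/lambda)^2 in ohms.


Rr = 80 * pi^2 * (0.045800)^2 = 80 * 9.869604 * 2.097640e-03 = 1.656 ohm

1.656 ohm


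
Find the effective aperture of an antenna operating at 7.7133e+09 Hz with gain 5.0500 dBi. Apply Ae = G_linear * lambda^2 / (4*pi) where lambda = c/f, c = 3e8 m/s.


lambda = c / f = 3.0000e+08 / 7.7133e+09 = 0.03889386 m
G_linear = 10^(5.0500/10) = 3.198895
Ae = G_linear * lambda^2 / (4*pi) = 3.198895 * 0.03889386^2 / (4*pi) = 3.851e-04 m^2

3.851e-04 m^2


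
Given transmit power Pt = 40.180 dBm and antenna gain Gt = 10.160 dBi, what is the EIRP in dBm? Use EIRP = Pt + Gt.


EIRP = Pt + Gt = 40.180 + 10.160 = 50.34 dBm

50.34 dBm


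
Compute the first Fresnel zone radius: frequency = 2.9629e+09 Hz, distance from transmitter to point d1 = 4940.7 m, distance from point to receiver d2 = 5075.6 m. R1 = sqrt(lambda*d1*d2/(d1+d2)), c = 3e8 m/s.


lambda = c / f = 3.0000e+08 / 2.9629e+09 = 0.1012522 m
R1 = sqrt(0.1012522 * 4940.7 * 5075.6 / (4940.7 + 5075.6)) = 15.92 m

15.92 m


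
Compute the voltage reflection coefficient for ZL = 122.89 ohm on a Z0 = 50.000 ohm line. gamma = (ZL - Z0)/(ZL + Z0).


gamma = (122.89 - 50.000) / (122.89 + 50.000) = 0.4216

0.4216


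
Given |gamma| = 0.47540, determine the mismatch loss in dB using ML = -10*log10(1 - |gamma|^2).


ML = -10 * log10(1 - 0.47540^2) = -10 * log10(0.77399484) = 1.113 dB

1.113 dB


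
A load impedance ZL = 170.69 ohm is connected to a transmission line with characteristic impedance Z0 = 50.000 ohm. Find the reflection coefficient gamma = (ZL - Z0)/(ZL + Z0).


gamma = (170.69 - 50.000) / (170.69 + 50.000) = 0.5469

0.5469


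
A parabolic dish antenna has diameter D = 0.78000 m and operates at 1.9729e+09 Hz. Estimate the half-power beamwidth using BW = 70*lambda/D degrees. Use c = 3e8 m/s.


lambda = c / f = 3.0000e+08 / 1.9729e+09 = 0.1520604 m
BW = 70 * 0.1520604 / 0.78000 = 13.65 deg

13.65 deg


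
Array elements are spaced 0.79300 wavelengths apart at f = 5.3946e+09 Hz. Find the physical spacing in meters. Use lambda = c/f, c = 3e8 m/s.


lambda = c / f = 3.0000e+08 / 5.3946e+09 = 0.05561117 m
d = 0.79300 * 0.05561117 = 0.04410 m

0.04410 m


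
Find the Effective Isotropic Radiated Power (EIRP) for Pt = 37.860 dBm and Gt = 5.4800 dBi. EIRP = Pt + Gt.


EIRP = Pt + Gt = 37.860 + 5.4800 = 43.34 dBm

43.34 dBm


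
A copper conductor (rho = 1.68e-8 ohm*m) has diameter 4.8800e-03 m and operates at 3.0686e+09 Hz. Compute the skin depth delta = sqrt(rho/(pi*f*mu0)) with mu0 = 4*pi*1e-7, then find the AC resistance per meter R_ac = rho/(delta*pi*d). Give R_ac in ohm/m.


delta = sqrt(1.68e-8 / (pi * 3.0686e+09 * 4*pi*1e-7)) = 1.177619e-06 m
R_ac = 1.68e-8 / (1.177619e-06 * pi * 4.8800e-03) = 0.9305 ohm/m

0.9305 ohm/m


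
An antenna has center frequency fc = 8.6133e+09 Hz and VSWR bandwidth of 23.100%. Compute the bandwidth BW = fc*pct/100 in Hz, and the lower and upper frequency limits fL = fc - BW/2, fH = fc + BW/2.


BW = 8.6133e+09 * 23.100/100 = 1.989672e+09 Hz
fL = 8.6133e+09 - 1.989672e+09/2 = 7.618e+09 Hz
fH = 8.6133e+09 + 1.989672e+09/2 = 9.608e+09 Hz

BW=1.990e+09 Hz, fL=7.618e+09 Hz, fH=9.608e+09 Hz


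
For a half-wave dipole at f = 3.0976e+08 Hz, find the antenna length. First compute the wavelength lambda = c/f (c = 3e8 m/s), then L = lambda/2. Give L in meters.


lambda = c / f = 3.0000e+08 / 3.0976e+08 = 0.9684917 m
L = lambda / 2 = 0.9684917 / 2 = 0.4842 m

0.4842 m


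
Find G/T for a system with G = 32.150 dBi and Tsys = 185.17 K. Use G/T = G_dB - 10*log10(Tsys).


G/T = 32.150 - 10*log10(185.17) = 32.150 - 22.67571 = 9.474 dB/K

9.474 dB/K


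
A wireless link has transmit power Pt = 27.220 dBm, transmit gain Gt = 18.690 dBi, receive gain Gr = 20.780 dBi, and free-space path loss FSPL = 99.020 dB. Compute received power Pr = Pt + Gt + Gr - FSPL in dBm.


Pr = 27.220 + 18.690 + 20.780 - 99.020 = -32.33 dBm

-32.33 dBm


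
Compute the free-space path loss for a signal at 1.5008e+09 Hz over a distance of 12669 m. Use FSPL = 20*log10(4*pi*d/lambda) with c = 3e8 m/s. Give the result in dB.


lambda = c / f = 3.0000e+08 / 1.5008e+09 = 0.1998934 m
FSPL = 20 * log10(4*pi*12669/0.1998934) = 118.0 dB

118.0 dB


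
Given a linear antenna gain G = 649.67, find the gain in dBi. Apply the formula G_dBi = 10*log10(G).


G_dBi = 10 * log10(649.67) = 28.13 dBi

28.13 dBi


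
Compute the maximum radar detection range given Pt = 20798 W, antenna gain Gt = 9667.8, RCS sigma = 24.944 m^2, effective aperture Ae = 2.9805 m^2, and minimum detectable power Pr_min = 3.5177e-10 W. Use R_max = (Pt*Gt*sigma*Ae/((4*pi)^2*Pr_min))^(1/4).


R^4 = 20798*9667.8*24.944*2.9805 / ((4*pi)^2 * 3.5177e-10) = 2.691076e+17
R_max = 2.691076e+17^0.25 = 22776 m

22776 m


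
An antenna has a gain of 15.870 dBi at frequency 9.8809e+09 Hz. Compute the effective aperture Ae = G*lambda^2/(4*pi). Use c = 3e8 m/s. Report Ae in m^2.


lambda = c / f = 3.0000e+08 / 9.8809e+09 = 0.03036161 m
G_linear = 10^(15.870/10) = 38.63670
Ae = G_linear * lambda^2 / (4*pi) = 38.63670 * 0.03036161^2 / (4*pi) = 2.834e-03 m^2

2.834e-03 m^2


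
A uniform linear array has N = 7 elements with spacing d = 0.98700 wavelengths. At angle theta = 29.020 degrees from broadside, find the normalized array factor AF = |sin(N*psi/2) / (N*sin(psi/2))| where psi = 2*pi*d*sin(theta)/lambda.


psi = 2*pi*0.98700*sin(29.020 deg) = 3.008442 rad
AF = |sin(7*3.008442/2) / (7*sin(3.008442/2))| = 0.1279

0.1279


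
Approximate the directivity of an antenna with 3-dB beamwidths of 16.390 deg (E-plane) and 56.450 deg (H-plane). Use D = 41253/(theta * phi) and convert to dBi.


D_linear = 41253 / (16.390 * 56.450) = 44.58745
D_dBi = 10 * log10(44.58745) = 16.49 dBi

16.49 dBi


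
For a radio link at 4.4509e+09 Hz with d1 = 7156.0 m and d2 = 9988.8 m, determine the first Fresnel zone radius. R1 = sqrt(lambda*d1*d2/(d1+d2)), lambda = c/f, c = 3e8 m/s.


lambda = c / f = 3.0000e+08 / 4.4509e+09 = 0.06740210 m
R1 = sqrt(0.06740210 * 7156.0 * 9988.8 / (7156.0 + 9988.8)) = 16.76 m

16.76 m


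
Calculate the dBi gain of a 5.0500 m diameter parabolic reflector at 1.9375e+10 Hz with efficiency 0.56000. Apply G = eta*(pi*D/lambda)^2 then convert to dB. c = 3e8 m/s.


lambda = c / f = 3.0000e+08 / 1.9375e+10 = 0.01548387 m
G_linear = 0.56000 * (pi * 5.0500 / 0.01548387)^2 = 587910.9
G_dBi = 10 * log10(587910.9) = 57.69 dBi

57.69 dBi


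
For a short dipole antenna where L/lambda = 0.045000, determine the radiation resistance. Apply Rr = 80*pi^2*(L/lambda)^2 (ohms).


Rr = 80 * pi^2 * (0.045000)^2 = 80 * 9.869604 * 2.025000e-03 = 1.599 ohm

1.599 ohm


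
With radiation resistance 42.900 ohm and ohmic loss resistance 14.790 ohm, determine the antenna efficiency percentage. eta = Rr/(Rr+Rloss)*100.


eta = 42.900 / (42.900 + 14.790) * 100 = 74.36%

74.36%


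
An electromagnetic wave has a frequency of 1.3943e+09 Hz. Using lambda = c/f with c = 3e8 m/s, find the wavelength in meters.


lambda = c / f = 3.0000e+08 / 1.3943e+09 = 0.2152 m

0.2152 m


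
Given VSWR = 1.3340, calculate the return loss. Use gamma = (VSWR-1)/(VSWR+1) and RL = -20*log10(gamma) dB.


gamma = (1.3340 - 1) / (1.3340 + 1) = 0.1431020
RL = -20 * log10(0.1431020) = 16.89 dB

16.89 dB


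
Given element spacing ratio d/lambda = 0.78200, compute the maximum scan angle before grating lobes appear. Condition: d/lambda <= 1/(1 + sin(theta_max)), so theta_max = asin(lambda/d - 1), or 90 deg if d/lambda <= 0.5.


lambda/d - 1 = 1/0.78200 - 1 = 0.2787724
theta_max = asin(0.2787724) = 16.19 deg

16.19 deg


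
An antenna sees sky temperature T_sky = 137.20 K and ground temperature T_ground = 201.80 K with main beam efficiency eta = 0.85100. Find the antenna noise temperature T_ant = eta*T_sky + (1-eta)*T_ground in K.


T_ant = 0.85100 * 137.20 + (1 - 0.85100) * 201.80 = 146.8 K

146.8 K


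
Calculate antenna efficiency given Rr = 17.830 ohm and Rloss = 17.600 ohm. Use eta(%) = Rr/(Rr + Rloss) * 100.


eta = 17.830 / (17.830 + 17.600) * 100 = 50.32%

50.32%


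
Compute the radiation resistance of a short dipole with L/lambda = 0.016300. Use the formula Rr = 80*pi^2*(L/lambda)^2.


Rr = 80 * pi^2 * (0.016300)^2 = 80 * 9.869604 * 2.656900e-04 = 0.2098 ohm

0.2098 ohm


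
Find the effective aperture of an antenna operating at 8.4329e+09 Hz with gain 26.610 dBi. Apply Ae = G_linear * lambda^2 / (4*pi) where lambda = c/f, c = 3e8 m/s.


lambda = c / f = 3.0000e+08 / 8.4329e+09 = 0.03557495 m
G_linear = 10^(26.610/10) = 458.1419
Ae = G_linear * lambda^2 / (4*pi) = 458.1419 * 0.03557495^2 / (4*pi) = 0.04614 m^2

0.04614 m^2


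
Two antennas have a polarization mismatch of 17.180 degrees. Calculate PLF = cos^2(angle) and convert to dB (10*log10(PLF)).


PLF_linear = cos^2(17.180 deg) = 0.9127539
PLF_dB = 10 * log10(0.9127539) = -0.3965 dB

-0.3965 dB


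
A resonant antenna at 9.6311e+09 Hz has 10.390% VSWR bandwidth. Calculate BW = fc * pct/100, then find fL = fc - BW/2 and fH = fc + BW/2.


BW = 9.6311e+09 * 10.390/100 = 1.000671e+09 Hz
fL = 9.6311e+09 - 1.000671e+09/2 = 9.131e+09 Hz
fH = 9.6311e+09 + 1.000671e+09/2 = 1.013e+10 Hz

BW=1.001e+09 Hz, fL=9.131e+09 Hz, fH=1.013e+10 Hz


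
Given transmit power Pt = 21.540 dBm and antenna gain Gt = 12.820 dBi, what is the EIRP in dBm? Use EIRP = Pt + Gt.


EIRP = Pt + Gt = 21.540 + 12.820 = 34.36 dBm

34.36 dBm


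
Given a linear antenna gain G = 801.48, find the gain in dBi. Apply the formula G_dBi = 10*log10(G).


G_dBi = 10 * log10(801.48) = 29.04 dBi

29.04 dBi


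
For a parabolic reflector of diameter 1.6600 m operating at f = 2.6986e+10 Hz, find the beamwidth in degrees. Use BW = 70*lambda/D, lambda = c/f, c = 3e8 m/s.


lambda = c / f = 3.0000e+08 / 2.6986e+10 = 0.01111688 m
BW = 70 * 0.01111688 / 1.6600 = 0.4688 deg

0.4688 deg


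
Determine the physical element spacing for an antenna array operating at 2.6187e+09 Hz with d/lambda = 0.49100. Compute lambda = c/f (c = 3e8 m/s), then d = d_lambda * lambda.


lambda = c / f = 3.0000e+08 / 2.6187e+09 = 0.1145607 m
d = 0.49100 * 0.1145607 = 0.05625 m

0.05625 m


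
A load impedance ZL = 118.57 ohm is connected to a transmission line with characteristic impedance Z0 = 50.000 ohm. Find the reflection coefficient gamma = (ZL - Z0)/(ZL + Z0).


gamma = (118.57 - 50.000) / (118.57 + 50.000) = 0.4068

0.4068


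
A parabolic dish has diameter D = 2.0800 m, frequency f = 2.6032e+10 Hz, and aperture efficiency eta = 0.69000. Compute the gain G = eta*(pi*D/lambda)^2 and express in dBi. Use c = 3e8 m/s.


lambda = c / f = 3.0000e+08 / 2.6032e+10 = 0.01152428 m
G_linear = 0.69000 * (pi * 2.0800 / 0.01152428)^2 = 221844.1
G_dBi = 10 * log10(221844.1) = 53.46 dBi

53.46 dBi


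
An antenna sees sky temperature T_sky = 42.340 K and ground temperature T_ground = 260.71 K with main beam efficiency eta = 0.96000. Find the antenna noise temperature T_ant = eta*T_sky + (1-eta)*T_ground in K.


T_ant = 0.96000 * 42.340 + (1 - 0.96000) * 260.71 = 51.07 K

51.07 K


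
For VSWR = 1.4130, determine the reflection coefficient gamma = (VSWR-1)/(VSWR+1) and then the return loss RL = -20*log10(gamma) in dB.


gamma = (1.4130 - 1) / (1.4130 + 1) = 0.1711562
RL = -20 * log10(0.1711562) = 15.33 dB

15.33 dB


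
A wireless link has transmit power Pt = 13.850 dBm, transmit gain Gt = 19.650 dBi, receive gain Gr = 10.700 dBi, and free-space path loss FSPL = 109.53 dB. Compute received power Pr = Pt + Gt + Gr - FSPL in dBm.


Pr = 13.850 + 19.650 + 10.700 - 109.53 = -65.33 dBm

-65.33 dBm


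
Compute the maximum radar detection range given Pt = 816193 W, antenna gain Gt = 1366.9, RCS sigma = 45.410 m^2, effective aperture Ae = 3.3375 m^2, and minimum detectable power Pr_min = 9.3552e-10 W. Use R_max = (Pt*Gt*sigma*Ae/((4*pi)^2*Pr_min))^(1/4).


R^4 = 816193*1366.9*45.410*3.3375 / ((4*pi)^2 * 9.3552e-10) = 1.144536e+18
R_max = 1.144536e+18^0.25 = 32708 m

32708 m


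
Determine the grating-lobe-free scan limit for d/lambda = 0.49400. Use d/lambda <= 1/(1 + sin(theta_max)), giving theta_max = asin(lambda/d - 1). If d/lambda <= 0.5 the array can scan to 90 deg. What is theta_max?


lambda/d - 1 = 1/0.49400 - 1 = 1.024291 >= 1
d/lambda <= 0.5, so the array can scan to endfire without grating lobes: theta_max = 90 deg

90 deg


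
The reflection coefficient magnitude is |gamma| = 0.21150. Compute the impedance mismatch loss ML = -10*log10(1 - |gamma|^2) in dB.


ML = -10 * log10(1 - 0.21150^2) = -10 * log10(0.95526775) = 0.1987 dB

0.1987 dB


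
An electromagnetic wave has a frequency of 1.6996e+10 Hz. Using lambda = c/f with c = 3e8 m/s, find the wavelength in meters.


lambda = c / f = 3.0000e+08 / 1.6996e+10 = 0.01765 m

0.01765 m


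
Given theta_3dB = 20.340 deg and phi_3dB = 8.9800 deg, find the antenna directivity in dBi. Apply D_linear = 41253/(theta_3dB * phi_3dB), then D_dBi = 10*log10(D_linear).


D_linear = 41253 / (20.340 * 8.9800) = 225.8542
D_dBi = 10 * log10(225.8542) = 23.54 dBi

23.54 dBi


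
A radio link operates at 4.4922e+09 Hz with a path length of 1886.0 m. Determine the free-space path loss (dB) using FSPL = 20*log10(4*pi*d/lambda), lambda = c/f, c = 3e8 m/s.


lambda = c / f = 3.0000e+08 / 4.4922e+09 = 0.06678242 m
FSPL = 20 * log10(4*pi*1886.0/0.06678242) = 111.0 dB

111.0 dB


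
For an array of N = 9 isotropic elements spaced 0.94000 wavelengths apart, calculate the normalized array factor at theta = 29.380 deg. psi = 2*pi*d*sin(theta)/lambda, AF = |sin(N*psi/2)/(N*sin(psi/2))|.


psi = 2*pi*0.94000*sin(29.380 deg) = 2.897577 rad
AF = |sin(9*2.897577/2) / (9*sin(2.897577/2))| = 0.05097

0.05097


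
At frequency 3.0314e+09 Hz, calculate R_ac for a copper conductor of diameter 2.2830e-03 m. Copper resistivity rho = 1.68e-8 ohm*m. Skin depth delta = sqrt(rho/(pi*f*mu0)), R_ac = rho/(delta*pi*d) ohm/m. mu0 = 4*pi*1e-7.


delta = sqrt(1.68e-8 / (pi * 3.0314e+09 * 4*pi*1e-7)) = 1.184822e-06 m
R_ac = 1.68e-8 / (1.184822e-06 * pi * 2.2830e-03) = 1.977 ohm/m

1.977 ohm/m


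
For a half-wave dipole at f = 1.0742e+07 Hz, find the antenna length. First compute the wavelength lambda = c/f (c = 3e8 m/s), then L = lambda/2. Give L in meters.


lambda = c / f = 3.0000e+08 / 1.0742e+07 = 27.92776 m
L = lambda / 2 = 27.92776 / 2 = 13.96 m

13.96 m


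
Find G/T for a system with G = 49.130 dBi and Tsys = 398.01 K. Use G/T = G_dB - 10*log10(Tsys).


G/T = 49.130 - 10*log10(398.01) = 49.130 - 25.99894 = 23.13 dB/K

23.13 dB/K


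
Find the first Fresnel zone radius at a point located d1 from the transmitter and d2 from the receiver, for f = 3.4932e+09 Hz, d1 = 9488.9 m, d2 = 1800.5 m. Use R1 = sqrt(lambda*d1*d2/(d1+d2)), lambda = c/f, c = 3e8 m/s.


lambda = c / f = 3.0000e+08 / 3.4932e+09 = 0.08588114 m
R1 = sqrt(0.08588114 * 9488.9 * 1800.5 / (9488.9 + 1800.5)) = 11.40 m

11.40 m


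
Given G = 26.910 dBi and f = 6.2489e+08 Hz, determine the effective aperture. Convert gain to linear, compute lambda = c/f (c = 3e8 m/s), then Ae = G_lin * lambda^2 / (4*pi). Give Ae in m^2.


lambda = c / f = 3.0000e+08 / 6.2489e+08 = 0.4800845 m
G_linear = 10^(26.910/10) = 490.9079
Ae = G_linear * lambda^2 / (4*pi) = 490.9079 * 0.4800845^2 / (4*pi) = 9.004 m^2

9.004 m^2


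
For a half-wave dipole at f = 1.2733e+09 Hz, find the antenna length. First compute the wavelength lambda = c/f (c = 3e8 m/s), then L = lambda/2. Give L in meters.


lambda = c / f = 3.0000e+08 / 1.2733e+09 = 0.2356083 m
L = lambda / 2 = 0.2356083 / 2 = 0.1178 m

0.1178 m


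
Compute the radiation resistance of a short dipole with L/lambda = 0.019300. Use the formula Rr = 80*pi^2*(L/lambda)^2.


Rr = 80 * pi^2 * (0.019300)^2 = 80 * 9.869604 * 3.724900e-04 = 0.2941 ohm

0.2941 ohm


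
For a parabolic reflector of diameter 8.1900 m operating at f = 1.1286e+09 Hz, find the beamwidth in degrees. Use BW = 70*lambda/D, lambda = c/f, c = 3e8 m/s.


lambda = c / f = 3.0000e+08 / 1.1286e+09 = 0.2658161 m
BW = 70 * 0.2658161 / 8.1900 = 2.272 deg

2.272 deg


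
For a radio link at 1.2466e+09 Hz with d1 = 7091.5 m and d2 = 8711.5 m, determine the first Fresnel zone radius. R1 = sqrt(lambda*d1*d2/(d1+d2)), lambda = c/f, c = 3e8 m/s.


lambda = c / f = 3.0000e+08 / 1.2466e+09 = 0.2406546 m
R1 = sqrt(0.2406546 * 7091.5 * 8711.5 / (7091.5 + 8711.5)) = 30.67 m

30.67 m


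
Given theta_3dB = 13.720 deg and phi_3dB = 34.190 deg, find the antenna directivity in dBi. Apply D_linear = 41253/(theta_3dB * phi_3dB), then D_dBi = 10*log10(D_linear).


D_linear = 41253 / (13.720 * 34.190) = 87.94321
D_dBi = 10 * log10(87.94321) = 19.44 dBi

19.44 dBi
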